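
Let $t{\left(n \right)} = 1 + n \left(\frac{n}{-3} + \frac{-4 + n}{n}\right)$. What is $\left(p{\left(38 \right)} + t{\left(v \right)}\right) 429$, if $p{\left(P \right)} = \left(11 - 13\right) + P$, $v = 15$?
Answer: $-11583$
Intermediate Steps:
$p{\left(P \right)} = -2 + P$
$t{\left(n \right)} = 1 + n \left(- \frac{n}{3} + \frac{-4 + n}{n}\right)$ ($t{\left(n \right)} = 1 + n \left(n \left(- \frac{1}{3}\right) + \frac{-4 + n}{n}\right) = 1 + n \left(- \frac{n}{3} + \frac{-4 + n}{n}\right)$)
$\left(p{\left(38 \right)} + t{\left(v \right)}\right) 429 = \left(\left(-2 + 38\right) - \left(-12 + 75\right)\right) 429 = \left(36 - 63\right) 429 = \left(-27\right) 429 = -11583$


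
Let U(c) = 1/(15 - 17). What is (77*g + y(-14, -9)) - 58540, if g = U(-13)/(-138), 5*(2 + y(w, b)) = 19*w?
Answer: -80860991/1380 ≈ -58595.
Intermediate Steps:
U(c) = -1/2 (U(c) = 1/(-2) = -1/2)
y(w, b) = -2 + 19*w/5 (y(w, b) = -2 + (19*w)/5 = -2 + 19*w/5)
g = 1/276 (g = -1/2/(-138) = -1/2*(-1/138) = 1/276 ≈ 0.0036232)
(77*g + y(-14, -9)) - 58540 = (77*(1/276) + (-2 + (19/5)*(-14))) - 58540 = (77/276 + (-2 - 266/5)) - 58540 = (77/276 - 276/5) - 58540 = -75791/1380 - 58540 = -80860991/1380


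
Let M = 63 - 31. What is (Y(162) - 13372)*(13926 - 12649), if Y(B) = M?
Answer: -17035180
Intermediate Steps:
M = 32
Y(B) = 32
(Y(162) - 13372)*(13926 - 12649) = (32 - 13372)*(13926 - 12649) = -13340*1277 = -17035180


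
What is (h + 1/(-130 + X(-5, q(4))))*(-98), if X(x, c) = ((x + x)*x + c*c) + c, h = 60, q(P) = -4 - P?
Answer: -70511/12 ≈ -5875.9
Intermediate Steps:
X(x, c) = c + c**2 + 2*x**2 (X(x, c) = ((2*x)*x + c**2) + c = (2*x**2 + c**2) + c = (c**2 + 2*x**2) + c = c + c**2 + 2*x**2)
(h + 1/(-130 + X(-5, q(4))))*(-98) = (60 + 1/(-130 + ((-4 - 1*4) + (-4 - 1*4)**2 + 2*(-5)**2)))*(-98) = (60 + 1/(-130 + ((-4 - 4) + (-4 - 4)**2 + 2*25)))*(-98) = (60 + 1/(-130 + (-8 + (-8)**2 + 50)))*(-98) = (60 + 1/(-130 + (-8 + 64 + 50)))*(-98) = (60 + 1/(-130 + 106))*(-98) = (60 + 1/(-24))*(-98) = (60 - 1/24)*(-98) = (1439/24)*(-98) = -70511/12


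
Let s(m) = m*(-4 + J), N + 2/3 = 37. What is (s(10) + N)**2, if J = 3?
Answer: 6241/9 ≈ 693.44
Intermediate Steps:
N = 109/3 (N = -2/3 + 37 = 109/3 ≈ 36.333)
s(m) = -m (s(m) = m*(-4 + 3) = m*(-1) = -m)
(s(10) + N)**2 = (-1*10 + 109/3)**2 = (-10 + 109/3)**2 = (79/3)**2 = 6241/9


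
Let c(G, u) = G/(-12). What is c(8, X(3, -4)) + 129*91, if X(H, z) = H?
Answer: 35215/3 ≈ 11738.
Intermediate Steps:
c(G, u) = -G/12 (c(G, u) = G*(-1/12) = -G/12)
c(8, X(3, -4)) + 129*91 = -1/12*8 + 129*91 = -2/3 + 11739 = 35215/3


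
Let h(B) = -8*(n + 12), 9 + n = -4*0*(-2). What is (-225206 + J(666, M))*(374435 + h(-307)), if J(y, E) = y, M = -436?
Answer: -84070245940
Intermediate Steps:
n = -9 (n = -9 - 4*0*(-2) = -9 + 0*(-2) = -9 + 0 = -9)
h(B) = -24 (h(B) = -8*(-9 + 12) = -8*3 = -24)
(-225206 + J(666, M))*(374435 + h(-307)) = (-225206 + 666)*(374435 - 24) = -224540*374411 = -84070245940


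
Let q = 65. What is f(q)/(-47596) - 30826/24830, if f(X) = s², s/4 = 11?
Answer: -189408147/147726085 ≈ -1.2822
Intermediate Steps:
s = 44 (s = 4*11 = 44)
f(X) = 1936 (f(X) = 44² = 1936)
f(q)/(-47596) - 30826/24830 = 1936/(-47596) - 30826/24830 = 1936*(-1/47596) - 30826*1/24830 = -484/11899 - 15413/12415 = -189408147/147726085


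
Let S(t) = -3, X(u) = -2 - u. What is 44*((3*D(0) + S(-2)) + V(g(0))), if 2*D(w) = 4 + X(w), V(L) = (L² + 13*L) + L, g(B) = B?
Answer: 0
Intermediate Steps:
V(L) = L² + 14*L
D(w) = 1 - w/2 (D(w) = (4 + (-2 - w))/2 = (2 - w)/2 = 1 - w/2)
44*((3*D(0) + S(-2)) + V(g(0))) = 44*((3*(1 - ½*0) - 3) + 0*(14 + 0)) = 44*((3*(1 + 0) - 3) + 0*14) = 44*((3*1 - 3) + 0) = 44*((3 - 3) + 0) = 44*(0 + 0) = 44*0 = 0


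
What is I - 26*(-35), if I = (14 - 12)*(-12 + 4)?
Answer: 894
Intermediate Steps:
I = -16 (I = 2*(-8) = -16)
I - 26*(-35) = -16 - 26*(-35) = -16 + 910 = 894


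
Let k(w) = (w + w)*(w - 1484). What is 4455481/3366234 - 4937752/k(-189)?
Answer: -766889400803/118265899122 ≈ -6.4845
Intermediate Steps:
k(w) = 2*w*(-1484 + w) (k(w) = (2*w)*(-1484 + w) = 2*w*(-1484 + w))
4455481/3366234 - 4937752/k(-189) = 4455481/3366234 - 4937752*(-1/(378*(-1484 - 189))) = 4455481*(1/3366234) - 4937752/(2*(-189)*(-1673)) = 4455481/3366234 - 4937752/632394 = 4455481/3366234 - 4937752*1/632394 = 4455481/3366234 - 2468876/316197 = -766889400803/118265899122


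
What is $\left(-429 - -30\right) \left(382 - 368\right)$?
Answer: $-5586$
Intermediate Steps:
$\left(-429 - -30\right) \left(382 - 368\right) = \left(-429 + 30\right) 14 = \left(-399\right) 14 = -5586$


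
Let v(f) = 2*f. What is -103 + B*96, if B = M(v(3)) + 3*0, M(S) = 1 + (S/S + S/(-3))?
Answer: -103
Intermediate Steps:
M(S) = 2 - S/3 (M(S) = 1 + (1 + S*(-1/3)) = 1 + (1 - S/3) = 2 - S/3)
B = 0 (B = (2 - 2*3/3) + 3*0 = (2 - 1/3*6) + 0 = (2 - 2) + 0 = 0 + 0 = 0)
-103 + B*96 = -103 + 0*96 = -103 + 0 = -103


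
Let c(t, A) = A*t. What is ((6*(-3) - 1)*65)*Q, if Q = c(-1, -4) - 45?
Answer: 50635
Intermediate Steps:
Q = -41 (Q = -4*(-1) - 45 = 4 - 45 = -41)
((6*(-3) - 1)*65)*Q = ((6*(-3) - 1)*65)*(-41) = ((-18 - 1)*65)*(-41) = -19*65*(-41) = -1235*(-41) = 50635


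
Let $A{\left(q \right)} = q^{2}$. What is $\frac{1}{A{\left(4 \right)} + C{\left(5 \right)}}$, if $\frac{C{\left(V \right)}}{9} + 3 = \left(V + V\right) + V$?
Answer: $\frac{1}{124} \approx 0.0080645$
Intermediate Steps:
$C{\left(V \right)} = -27 + 27 V$ ($C{\left(V \right)} = -27 + 9 \left(\left(V + V\right) + V\right) = -27 + 9 \left(2 V + V\right) = -27 + 9 \cdot 3 V = -27 + 27 V$)
$\frac{1}{A{\left(4 \right)} + C{\left(5 \right)}} = \frac{1}{4^{2} + \left(-27 + 27 \cdot 5\right)} = \frac{1}{16 + \left(-27 + 135\right)} = \frac{1}{16 + 108} = \frac{1}{124}$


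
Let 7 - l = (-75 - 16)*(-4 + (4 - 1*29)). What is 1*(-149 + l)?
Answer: -2781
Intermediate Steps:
l = -2632 (l = 7 - (-75 - 16)*(-4 + (4 - 1*29)) = 7 - (-91)*(-4 + (4 - 29)) = 7 - (-91)*(-4 - 25) = 7 - (-91)*(-29) = 7 - 1*2639 = 7 - 2639 = -2632)
1*(-149 + l) = 1*(-149 - 2632) = 1*(-2781) = -2781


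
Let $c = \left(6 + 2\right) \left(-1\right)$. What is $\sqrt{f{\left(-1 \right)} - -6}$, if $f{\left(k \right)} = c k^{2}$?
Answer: $i \sqrt{2} \approx 1.4142 i$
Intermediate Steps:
$c = -8$ ($c = 8 \left(-1\right) = -8$)
$f{\left(k \right)} = - 8 k^{2}$
$\sqrt{f{\left(-1 \right)} - -6} = \sqrt{- 8 \left(-1\right)^{2} - -6} = \sqrt{\left(-8\right) 1 + \left(-1 + 7\right)} = \sqrt{-8 + 6} = \sqrt{-2} = i \sqrt{2}$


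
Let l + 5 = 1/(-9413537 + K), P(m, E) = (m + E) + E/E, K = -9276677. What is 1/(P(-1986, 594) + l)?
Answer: -18690214/26091538745 ≈ -0.00071633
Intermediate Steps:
P(m, E) = 1 + E + m (P(m, E) = (E + m) + 1 = 1 + E + m)
l = -93451071/18690214 (l = -5 + 1/(-9413537 - 9276677) = -5 + 1/(-18690214) = -5 - 1/18690214 = -93451071/18690214 ≈ -5.0000)
1/(P(-1986, 594) + l) = 1/((1 + 594 - 1986) - 93451071/18690214) = 1/(-1391 - 93451071/18690214) = 1/(-26091538745/18690214) = -18690214/26091538745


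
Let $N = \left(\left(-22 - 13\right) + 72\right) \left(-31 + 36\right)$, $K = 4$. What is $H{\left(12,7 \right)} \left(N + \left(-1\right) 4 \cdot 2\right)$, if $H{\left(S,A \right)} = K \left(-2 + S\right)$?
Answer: $7080$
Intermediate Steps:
$H{\left(S,A \right)} = -8 + 4 S$ ($H{\left(S,A \right)} = 4 \left(-2 + S\right) = -8 + 4 S$)
$N = 185$ ($N = \left(\left(-22 - 13\right) + 72\right) 5 = \left(-35 + 72\right) 5 = 37 \cdot 5 = 185$)
$H{\left(12,7 \right)} \left(N + \left(-1\right) 4 \cdot 2\right) = \left(-8 + 4 \cdot 12\right) \left(185 + \left(-1\right) 4 \cdot 2\right) = \left(-8 + 48\right) \left(185 - 8\right) = 40 \left(185 - 8\right) = 40 \cdot 177 = 7080$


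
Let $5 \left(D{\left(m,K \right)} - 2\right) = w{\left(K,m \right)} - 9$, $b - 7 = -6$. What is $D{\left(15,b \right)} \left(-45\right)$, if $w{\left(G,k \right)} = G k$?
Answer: $-144$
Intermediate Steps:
$b = 1$ ($b = 7 - 6 = 1$)
$D{\left(m,K \right)} = \frac{1}{5} + \frac{K m}{5}$ ($D{\left(m,K \right)} = 2 + \frac{K m - 9}{5} = 2 + \frac{-9 + K m}{5} = 2 + \left(- \frac{9}{5} + \frac{K m}{5}\right) = \frac{1}{5} + \frac{K m}{5}$)
$D{\left(15,b \right)} \left(-45\right) = \left(\frac{1}{5} + \frac{1}{5} \cdot 1 \cdot 15\right) \left(-45\right) = \left(\frac{1}{5} + 3\right) \left(-45\right) = \frac{16}{5} \left(-45\right) = -144$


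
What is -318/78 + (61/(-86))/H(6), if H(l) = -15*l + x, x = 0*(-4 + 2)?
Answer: -409427/100620 ≈ -4.0690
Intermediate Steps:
x = 0 (x = 0*(-2) = 0)
H(l) = -15*l (H(l) = -15*l + 0 = -15*l)
-318/78 + (61/(-86))/H(6) = -318/78 + (61/(-86))/((-15*6)) = -318*1/78 + (61*(-1/86))/(-90) = -53/13 - 61/86*(-1/90) = -53/13 + 61/7740 = -409427/100620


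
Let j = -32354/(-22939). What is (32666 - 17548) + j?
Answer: 49546308/3277 ≈ 15119.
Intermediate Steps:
j = 4622/3277 (j = -32354*(-1/22939) = 4622/3277 ≈ 1.4104)
(32666 - 17548) + j = (32666 - 17548) + 4622/3277 = 15118 + 4622/3277 = 49546308/3277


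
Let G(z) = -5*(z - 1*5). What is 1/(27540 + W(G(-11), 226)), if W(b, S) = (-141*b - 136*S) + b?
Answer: -1/14396 ≈ -6.9464e-5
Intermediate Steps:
G(z) = 25 - 5*z (G(z) = -5*(z - 5) = -5*(-5 + z) = 25 - 5*z)
W(b, S) = -140*b - 136*S
1/(27540 + W(G(-11), 226)) = 1/(27540 + (-140*(25 - 5*(-11)) - 136*226)) = 1/(27540 + (-140*(25 + 55) - 30736)) = 1/(27540 + (-140*80 - 30736)) = 1/(27540 + (-11200 - 30736)) = 1/(27540 - 41936) = 1/(-14396) = -1/14396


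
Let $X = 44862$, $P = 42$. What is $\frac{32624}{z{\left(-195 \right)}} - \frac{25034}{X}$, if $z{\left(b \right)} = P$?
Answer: $\frac{40625735}{52339} \approx 776.2$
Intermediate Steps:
$z{\left(b \right)} = 42$
$\frac{32624}{z{\left(-195 \right)}} - \frac{25034}{X} = \frac{32624}{42} - \frac{25034}{44862} = 32624 \cdot \frac{1}{42} - \frac{12517}{22431} = \frac{16312}{21} - \frac{12517}{22431} = \frac{40625735}{52339}$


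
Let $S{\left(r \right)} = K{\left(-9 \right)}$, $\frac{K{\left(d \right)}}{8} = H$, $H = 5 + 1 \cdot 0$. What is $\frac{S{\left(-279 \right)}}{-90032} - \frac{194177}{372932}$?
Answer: $- \frac{1560009}{2993564} \approx -0.52112$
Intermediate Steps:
$H = 5$ ($H = 5 + 0 = 5$)
$K{\left(d \right)} = 40$ ($K{\left(d \right)} = 8 \cdot 5 = 40$)
$S{\left(r \right)} = 40$
$\frac{S{\left(-279 \right)}}{-90032} - \frac{194177}{372932} = \frac{40}{-90032} - \frac{194177}{372932} = 40 \left(- \frac{1}{90032}\right) - \frac{277}{532} = - \frac{5}{11254} - \frac{277}{532} = - \frac{1560009}{2993564}$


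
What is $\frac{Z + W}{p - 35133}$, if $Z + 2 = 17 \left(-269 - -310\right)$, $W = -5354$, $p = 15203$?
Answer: $\frac{4659}{19930} \approx 0.23377$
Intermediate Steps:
$Z = 695$ ($Z = -2 + 17 \left(-269 - -310\right) = -2 + 17 \left(-269 + 310\right) = -2 + 17 \cdot 41 = -2 + 697 = 695$)
$\frac{Z + W}{p - 35133} = \frac{695 - 5354}{15203 - 35133} = - \frac{4659}{-19930} = \left(-4659\right) \left(- \frac{1}{19930}\right) = \frac{4659}{19930}$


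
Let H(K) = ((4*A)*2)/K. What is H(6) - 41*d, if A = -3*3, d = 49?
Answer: -2021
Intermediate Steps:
A = -9
H(K) = -72/K (H(K) = ((4*(-9))*2)/K = (-36*2)/K = -72/K)
H(6) - 41*d = -72/6 - 41*49 = -72*1/6 - 2009 = -12 - 2009 = -2021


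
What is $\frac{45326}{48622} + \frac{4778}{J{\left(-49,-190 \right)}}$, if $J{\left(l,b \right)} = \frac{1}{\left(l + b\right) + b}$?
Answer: $- \frac{49831741319}{24311} \approx -2.0498 \cdot 10^{6}$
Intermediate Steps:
$J{\left(l,b \right)} = \frac{1}{l + 2 b}$ ($J{\left(l,b \right)} = \frac{1}{\left(b + l\right) + b} = \frac{1}{l + 2 b}$)
$\frac{45326}{48622} + \frac{4778}{J{\left(-49,-190 \right)}} = \frac{45326}{48622} + \frac{4778}{\frac{1}{-49 + 2 \left(-190\right)}} = 45326 \cdot \frac{1}{48622} + \frac{4778}{\frac{1}{-49 - 380}} = \frac{22663}{24311} + \frac{4778}{\frac{1}{-429}} = \frac{22663}{24311} + \frac{4778}{- \frac{1}{429}} = \frac{22663}{24311} + 4778 \left(-429\right) = \frac{22663}{24311} - 2049762 = - \frac{49831741319}{24311}$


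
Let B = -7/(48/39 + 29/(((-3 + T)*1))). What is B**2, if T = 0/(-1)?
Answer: 1521/2209 ≈ 0.68855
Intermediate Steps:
T = 0 (T = 0*(-1) = 0)
B = 39/47 (B = -7/(48/39 + 29/(((-3 + 0)*1))) = -7/(48*(1/39) + 29/((-3*1))) = -7/(16/13 + 29/(-3)) = -7/(16/13 + 29*(-1/3)) = -7/(16/13 - 29/3) = -7/(-329/39) = -7*(-39/329) = 39/47 ≈ 0.82979)
B**2 = (39/47)**2 = 1521/2209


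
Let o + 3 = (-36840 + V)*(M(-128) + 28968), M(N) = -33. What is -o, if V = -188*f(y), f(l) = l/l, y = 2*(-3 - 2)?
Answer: 1071405183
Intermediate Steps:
y = -10 (y = 2*(-5) = -10)
f(l) = 1
V = -188 (V = -188*1 = -188)
o = -1071405183 (o = -3 + (-36840 - 188)*(-33 + 28968) = -3 - 37028*28935 = -3 - 1071405180 = -1071405183)
-o = -1*(-1071405183) = 1071405183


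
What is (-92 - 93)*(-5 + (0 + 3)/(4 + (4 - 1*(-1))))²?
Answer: -36260/9 ≈ -4028.9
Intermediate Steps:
(-92 - 93)*(-5 + (0 + 3)/(4 + (4 - 1*(-1))))² = -185*(-5 + 3/(4 + (4 + 1)))² = -185*(-5 + 3/(4 + 5))² = -185*(-5 + 3/9)² = -185*(-5 + 3*(⅑))² = -185*(-5 + ⅓)² = -185*(-14/3)² = -185*196/9 = -36260/9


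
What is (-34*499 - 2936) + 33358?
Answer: 13456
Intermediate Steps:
(-34*499 - 2936) + 33358 = (-16966 - 2936) + 33358 = -19902 + 33358 = 13456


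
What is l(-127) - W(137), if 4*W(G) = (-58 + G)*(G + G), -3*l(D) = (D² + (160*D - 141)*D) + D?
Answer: -5261567/6 ≈ -8.7693e+5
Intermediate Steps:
l(D) = -D/3 - D²/3 - D*(-141 + 160*D)/3 (l(D) = -((D² + (160*D - 141)*D) + D)/3 = -((D² + (-141 + 160*D)*D) + D)/3 = -((D² + D*(-141 + 160*D)) + D)/3 = -(D + D² + D*(-141 + 160*D))/3 = -D/3 - D²/3 - D*(-141 + 160*D)/3)
W(G) = G*(-58 + G)/2 (W(G) = ((-58 + G)*(G + G))/4 = ((-58 + G)*(2*G))/4 = (2*G*(-58 + G))/4 = G*(-58 + G)/2)
l(-127) - W(137) = (7/3)*(-127)*(20 - 23*(-127)) - 137*(-58 + 137)/2 = (7/3)*(-127)*(20 + 2921) - 137*79/2 = (7/3)*(-127)*2941 - 1*10823/2 = -2614549/3 - 10823/2 = -5261567/6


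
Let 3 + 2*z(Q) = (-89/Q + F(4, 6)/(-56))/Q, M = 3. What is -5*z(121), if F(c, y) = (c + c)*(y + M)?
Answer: 1545865/204974 ≈ 7.5418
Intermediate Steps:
F(c, y) = 2*c*(3 + y) (F(c, y) = (c + c)*(y + 3) = (2*c)*(3 + y) = 2*c*(3 + y))
z(Q) = -3/2 + (-9/7 - 89/Q)/(2*Q) (z(Q) = -3/2 + ((-89/Q + (2*4*(3 + 6))/(-56))/Q)/2 = -3/2 + ((-89/Q + (2*4*9)*(-1/56))/Q)/2 = -3/2 + ((-89/Q + 72*(-1/56))/Q)/2 = -3/2 + ((-89/Q - 9/7)/Q)/2 = -3/2 + ((-9/7 - 89/Q)/Q)/2 = -3/2 + (-9/7 - 89/Q)/(2*Q))
-5*z(121) = -5*(-623 - 21*121² - 9*121)/(14*121²) = -5*(-623 - 21*14641 - 1089)/(14*14641) = -5*(-623 - 307461 - 1089)/(14*14641) = -5*(-309173)/(14*14641) = -5*(-309173/204974) = 1545865/204974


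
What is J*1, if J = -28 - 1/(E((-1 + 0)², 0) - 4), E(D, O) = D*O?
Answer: -111/4 ≈ -27.750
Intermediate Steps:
J = -111/4 (J = -28 - 1/((-1 + 0)²*0 - 4) = -28 - 1/((-1)²*0 - 4) = -28 - 1/(1*0 - 4) = -28 - 1/(0 - 4) = -28 - 1/(-4) = -28 - 1*(-¼) = -28 + ¼ = -111/4 ≈ -27.750)
J*1 = -111/4*1 = -111/4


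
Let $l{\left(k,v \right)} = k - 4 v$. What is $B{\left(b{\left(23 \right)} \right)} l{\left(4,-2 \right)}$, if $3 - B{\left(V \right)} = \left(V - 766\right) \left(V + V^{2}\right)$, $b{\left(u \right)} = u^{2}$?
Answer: $797372316$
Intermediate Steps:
$B{\left(V \right)} = 3 - \left(-766 + V\right) \left(V + V^{2}\right)$ ($B{\left(V \right)} = 3 - \left(V - 766\right) \left(V + V^{2}\right) = 3 - \left(-766 + V\right) \left(V + V^{2}\right)$)
$B{\left(b{\left(23 \right)} \right)} l{\left(4,-2 \right)} = \left(3 - \left(23^{2}\right)^{3} + 765 \left(23^{2}\right)^{2} + 766 \cdot 23^{2}\right) \left(4 - -8\right) = \left(3 - 529^{3} + 765 \cdot 529^{2} + 766 \cdot 529\right) \left(4 + 8\right) = \left(3 - 148035889 + 765 \cdot 279841 + 405214\right) 12 = \left(3 - 148035889 + 214078365 + 405214\right) 12 = 66447693 \cdot 12 = 797372316$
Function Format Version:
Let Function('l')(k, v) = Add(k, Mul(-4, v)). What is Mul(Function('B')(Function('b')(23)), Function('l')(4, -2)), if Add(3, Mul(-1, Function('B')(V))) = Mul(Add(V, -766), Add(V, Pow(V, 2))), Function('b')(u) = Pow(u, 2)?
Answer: 797372316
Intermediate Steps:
Function('B')(V) = Add(3, Mul(-1, Add(-766, V), Add(V, Pow(V, 2)))) (Function('B')(V) = Add(3, Mul(-1, Mul(Add(V, -766), Add(V, Pow(V, 2))))) = Add(3, Mul(-1, Mul(Add(-766, V), Add(V, Pow(V, 2))))) = Add(3, Mul(-1, Add(-766, V), Add(V, Pow(V, 2)))))
Mul(Function('B')(Function('b')(23)), Function('l')(4, -2)) = Mul(Add(3, Mul(-1, Pow(Pow(23, 2), 3)), Mul(765, Pow(Pow(23, 2), 2)), Mul(766, Pow(23, 2))), Add(4, Mul(-4, -2))) = Mul(Add(3, Mul(-1, Pow(529, 3)), Mul(765, Pow(529, 2)), Mul(766, 529)), Add(4, 8)) = Mul(Add(3, Mul(-1, 148035889), Mul(765, 279841), 405214), 12) = Mul(Add(3, -148035889, 214078365, 405214), 12) = Mul(66447693, 12) = 797372316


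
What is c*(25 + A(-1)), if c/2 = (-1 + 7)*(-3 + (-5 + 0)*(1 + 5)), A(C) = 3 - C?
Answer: -11484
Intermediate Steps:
c = -396 (c = 2*((-1 + 7)*(-3 + (-5 + 0)*(1 + 5))) = 2*(6*(-3 - 5*6)) = 2*(6*(-3 - 30)) = 2*(6*(-33)) = 2*(-198) = -396)
c*(25 + A(-1)) = -396*(25 + (3 - 1*(-1))) = -396*(25 + (3 + 1)) = -396*(25 + 4) = -396*29 = -11484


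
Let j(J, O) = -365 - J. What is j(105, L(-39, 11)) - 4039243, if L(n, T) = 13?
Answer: -4039713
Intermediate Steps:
j(105, L(-39, 11)) - 4039243 = (-365 - 1*105) - 4039243 = (-365 - 105) - 4039243 = -470 - 4039243 = -4039713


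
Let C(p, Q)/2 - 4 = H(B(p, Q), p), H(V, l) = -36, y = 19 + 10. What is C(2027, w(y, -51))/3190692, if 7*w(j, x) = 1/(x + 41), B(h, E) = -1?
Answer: -16/797673 ≈ -2.0058e-5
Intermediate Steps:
y = 29
w(j, x) = 1/(7*(41 + x)) (w(j, x) = 1/(7*(x + 41)) = 1/(7*(41 + x)))
C(p, Q) = -64 (C(p, Q) = 8 + 2*(-36) = 8 - 72 = -64)
C(2027, w(y, -51))/3190692 = -64/3190692 = -64*1/3190692 = -16/797673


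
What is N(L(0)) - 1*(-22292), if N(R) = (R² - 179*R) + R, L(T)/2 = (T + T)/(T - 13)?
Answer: 22292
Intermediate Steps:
L(T) = 4*T/(-13 + T) (L(T) = 2*((T + T)/(T - 13)) = 2*((2*T)/(-13 + T)) = 2*(2*T/(-13 + T)) = 4*T/(-13 + T))
N(R) = R² - 178*R
N(L(0)) - 1*(-22292) = (4*0/(-13 + 0))*(-178 + 4*0/(-13 + 0)) - 1*(-22292) = (4*0/(-13))*(-178 + 4*0/(-13)) + 22292 = (4*0*(-1/13))*(-178 + 4*0*(-1/13)) + 22292 = 0*(-178 + 0) + 22292 = 0*(-178) + 22292 = 0 + 22292 = 22292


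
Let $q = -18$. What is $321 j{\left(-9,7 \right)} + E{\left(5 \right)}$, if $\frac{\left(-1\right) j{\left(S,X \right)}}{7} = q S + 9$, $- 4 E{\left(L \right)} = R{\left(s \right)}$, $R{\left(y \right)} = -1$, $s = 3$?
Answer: $- \frac{1536947}{4} \approx -3.8424 \cdot 10^{5}$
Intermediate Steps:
$E{\left(L \right)} = \frac{1}{4}$ ($E{\left(L \right)} = \left(- \frac{1}{4}\right) \left(-1\right) = \frac{1}{4}$)
$j{\left(S,X \right)} = -63 + 126 S$ ($j{\left(S,X \right)} = - 7 \left(- 18 S + 9\right) = - 7 \left(9 - 18 S\right) = -63 + 126 S$)
$321 j{\left(-9,7 \right)} + E{\left(5 \right)} = 321 \left(-63 + 126 \left(-9\right)\right) + \frac{1}{4} = 321 \left(-63 - 1134\right) + \frac{1}{4} = 321 \left(-1197\right) + \frac{1}{4} = -384237 + \frac{1}{4} = - \frac{1536947}{4}$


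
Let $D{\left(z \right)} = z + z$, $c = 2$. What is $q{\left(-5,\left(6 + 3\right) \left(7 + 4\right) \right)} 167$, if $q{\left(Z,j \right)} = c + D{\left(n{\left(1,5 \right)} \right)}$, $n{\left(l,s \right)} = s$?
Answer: $2004$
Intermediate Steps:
$D{\left(z \right)} = 2 z$
$q{\left(Z,j \right)} = 12$ ($q{\left(Z,j \right)} = 2 + 2 \cdot 5 = 2 + 10 = 12$)
$q{\left(-5,\left(6 + 3\right) \left(7 + 4\right) \right)} 167 = 12 \cdot 167 = 2004$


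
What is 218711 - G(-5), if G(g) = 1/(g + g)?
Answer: 2187111/10 ≈ 2.1871e+5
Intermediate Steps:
G(g) = 1/(2*g)
218711 - G(-5) = 218711 - 1/(2*(-5)) = 218711 - (-1)/(2*5) = 218711 - 1*(-1/10) = 218711 + 1/10 = 2187111/10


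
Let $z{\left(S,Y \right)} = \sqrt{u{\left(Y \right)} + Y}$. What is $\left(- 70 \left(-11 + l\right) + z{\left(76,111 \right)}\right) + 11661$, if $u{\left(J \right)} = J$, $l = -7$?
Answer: $12921 + \sqrt{222} \approx 12936.0$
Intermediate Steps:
$z{\left(S,Y \right)} = \sqrt{2} \sqrt{Y}$ ($z{\left(S,Y \right)} = \sqrt{Y + Y} = \sqrt{2 Y} = \sqrt{2} \sqrt{Y}$)
$\left(- 70 \left(-11 + l\right) + z{\left(76,111 \right)}\right) + 11661 = \left(- 70 \left(-11 - 7\right) + \sqrt{2} \sqrt{111}\right) + 11661 = \left(\left(-70\right) \left(-18\right) + \sqrt{222}\right) + 11661 = \left(1260 + \sqrt{222}\right) + 11661 = 12921 + \sqrt{222}$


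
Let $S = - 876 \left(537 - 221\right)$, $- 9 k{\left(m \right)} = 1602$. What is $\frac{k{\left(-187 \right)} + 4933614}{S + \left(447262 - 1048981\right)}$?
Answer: $- \frac{4933436}{878535} \approx -5.6155$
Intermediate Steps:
$k{\left(m \right)} = -178$ ($k{\left(m \right)} = \left(- \frac{1}{9}\right) 1602 = -178$)
$S = -276816$ ($S = \left(-876\right) 316 = -276816$)
$\frac{k{\left(-187 \right)} + 4933614}{S + \left(447262 - 1048981\right)} = \frac{-178 + 4933614}{-276816 + \left(447262 - 1048981\right)} = \frac{4933436}{-276816 + \left(447262 - 1048981\right)} = \frac{4933436}{-276816 - 601719} = \frac{4933436}{-878535} = 4933436 \left(- \frac{1}{878535}\right) = - \frac{4933436}{878535}$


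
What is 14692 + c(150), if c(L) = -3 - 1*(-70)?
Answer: 14759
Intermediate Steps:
c(L) = 67 (c(L) = -3 + 70 = 67)
14692 + c(150) = 14692 + 67 = 14759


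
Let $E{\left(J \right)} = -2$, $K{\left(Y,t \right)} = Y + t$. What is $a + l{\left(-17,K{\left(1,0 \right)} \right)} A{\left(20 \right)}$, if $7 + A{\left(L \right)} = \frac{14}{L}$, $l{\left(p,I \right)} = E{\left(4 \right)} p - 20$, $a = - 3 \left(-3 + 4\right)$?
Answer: $- \frac{456}{5} \approx -91.2$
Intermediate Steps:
$a = -3$ ($a = \left(-3\right) 1 = -3$)
$l{\left(p,I \right)} = -20 - 2 p$ ($l{\left(p,I \right)} = - 2 p - 20 = -20 - 2 p$)
$A{\left(L \right)} = -7 + \frac{14}{L}$
$a + l{\left(-17,K{\left(1,0 \right)} \right)} A{\left(20 \right)} = -3 + \left(-20 - -34\right) \left(-7 + \frac{14}{20}\right) = -3 + \left(-20 + 34\right) \left(-7 + 14 \cdot \frac{1}{20}\right) = -3 + 14 \left(-7 + \frac{7}{10}\right) = -3 + 14 \left(- \frac{63}{10}\right) = -3 - \frac{441}{5} = - \frac{456}{5}$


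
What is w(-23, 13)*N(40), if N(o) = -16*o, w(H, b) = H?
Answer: 14720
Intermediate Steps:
w(-23, 13)*N(40) = -(-368)*40 = -23*(-640) = 14720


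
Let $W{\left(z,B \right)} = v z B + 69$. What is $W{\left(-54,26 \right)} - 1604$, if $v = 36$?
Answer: $-52079$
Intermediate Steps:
$W{\left(z,B \right)} = 69 + 36 B z$ ($W{\left(z,B \right)} = 36 z B + 69 = 36 B z + 69 = 69 + 36 B z$)
$W{\left(-54,26 \right)} - 1604 = \left(69 + 36 \cdot 26 \left(-54\right)\right) - 1604 = \left(69 - 50544\right) - 1604 = -50475 - 1604 = -52079$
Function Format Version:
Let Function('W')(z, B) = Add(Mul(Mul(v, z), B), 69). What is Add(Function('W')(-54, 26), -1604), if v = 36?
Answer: -52079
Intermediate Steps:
Function('W')(z, B) = Add(69, Mul(36, B, z)) (Function('W')(z, B) = Add(Mul(Mul(36, z), B), 69) = Add(Mul(36, B, z), 69) = Add(69, Mul(36, B, z)))
Add(Function('W')(-54, 26), -1604) = Add(Add(69, Mul(36, 26, -54)), -1604) = Add(Add(69, -50544), -1604) = Add(-50475, -1604) = -52079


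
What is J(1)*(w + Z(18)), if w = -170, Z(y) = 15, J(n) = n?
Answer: -155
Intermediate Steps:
J(1)*(w + Z(18)) = 1*(-170 + 15) = 1*(-155) = -155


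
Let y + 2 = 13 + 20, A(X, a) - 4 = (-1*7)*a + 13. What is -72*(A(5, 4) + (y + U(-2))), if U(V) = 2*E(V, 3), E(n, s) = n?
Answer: -1152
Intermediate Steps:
U(V) = 2*V
A(X, a) = 17 - 7*a (A(X, a) = 4 + ((-1*7)*a + 13) = 4 + (-7*a + 13) = 4 + (13 - 7*a) = 17 - 7*a)
y = 31 (y = -2 + (13 + 20) = -2 + 33 = 31)
-72*(A(5, 4) + (y + U(-2))) = -72*((17 - 7*4) + (31 + 2*(-2))) = -72*((17 - 28) + (31 - 4)) = -72*(-11 + 27) = -72*16 = -1152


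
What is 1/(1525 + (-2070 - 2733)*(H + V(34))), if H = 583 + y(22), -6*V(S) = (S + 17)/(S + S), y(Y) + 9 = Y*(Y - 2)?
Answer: -8/38944933 ≈ -2.0542e-7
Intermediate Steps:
y(Y) = -9 + Y*(-2 + Y) (y(Y) = -9 + Y*(Y - 2) = -9 + Y*(-2 + Y))
V(S) = -(17 + S)/(12*S) (V(S) = -(S + 17)/(6*(S + S)) = -(17 + S)/(6*(2*S)) = -(17 + S)*1/(2*S)/6 = -(17 + S)/(12*S))
H = 1014 (H = 583 + (-9 + 22² - 2*22) = 583 + (-9 + 484 - 44) = 583 + 431 = 1014)
1/(1525 + (-2070 - 2733)*(H + V(34))) = 1/(1525 + (-2070 - 2733)*(1014 + (1/12)*(-17 - 1*34)/34)) = 1/(1525 - 4803*(1014 + (1/12)*(1/34)*(-17 - 34))) = 1/(1525 - 4803*(1014 + (1/12)*(1/34)*(-51))) = 1/(1525 - 4803*(1014 - ⅛)) = 1/(1525 - 4803*8111/8) = 1/(1525 - 38957133/8) = 1/(-38944933/8) = -8/38944933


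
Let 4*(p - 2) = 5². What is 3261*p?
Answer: 107613/4 ≈ 26903.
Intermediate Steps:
p = 33/4 (p = 2 + (¼)*5² = 2 + (¼)*25 = 2 + 25/4 = 33/4 ≈ 8.2500)
3261*p = 3261*(33/4) = 107613/4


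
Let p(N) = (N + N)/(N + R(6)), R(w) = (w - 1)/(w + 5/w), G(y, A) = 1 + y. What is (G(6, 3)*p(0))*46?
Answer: 0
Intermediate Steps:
R(w) = (-1 + w)/(w + 5/w)
p(N) = 2*N/(30/41 + N) (p(N) = (N + N)/(N + 6*(-1 + 6)/(5 + 6²)) = (2*N)/(N + 6*5/(5 + 36)) = (2*N)/(N + 6*5/41) = (2*N)/(N + 6*(1/41)*5) = (2*N)/(N + 30/41) = (2*N)/(30/41 + N) = 2*N/(30/41 + N))
(G(6, 3)*p(0))*46 = ((1 + 6)*(82*0/(30 + 41*0)))*46 = (7*(82*0/(30 + 0)))*46 = (7*(82*0/30))*46 = (7*(82*0*(1/30)))*46 = (7*0)*46 = 0*46 = 0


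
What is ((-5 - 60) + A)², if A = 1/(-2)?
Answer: 17161/4 ≈ 4290.3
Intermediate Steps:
A = -½ ≈ -0.50000
((-5 - 60) + A)² = ((-5 - 60) - ½)² = (-65 - ½)² = (-131/2)² = 17161/4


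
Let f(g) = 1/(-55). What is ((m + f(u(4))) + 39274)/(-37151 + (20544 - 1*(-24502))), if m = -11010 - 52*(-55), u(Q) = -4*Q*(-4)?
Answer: 1711819/434225 ≈ 3.9422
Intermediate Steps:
u(Q) = 16*Q
f(g) = -1/55
m = -8150 (m = -11010 - 1*(-2860) = -11010 + 2860 = -8150)
((m + f(u(4))) + 39274)/(-37151 + (20544 - 1*(-24502))) = ((-8150 - 1/55) + 39274)/(-37151 + (20544 - 1*(-24502))) = (-448251/55 + 39274)/(-37151 + (20544 + 24502)) = 1711819/(55*(-37151 + 45046)) = (1711819/55)/7895 = (1711819/55)*(1/7895) = 1711819/434225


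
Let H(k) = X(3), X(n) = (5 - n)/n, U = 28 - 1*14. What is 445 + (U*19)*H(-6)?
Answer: 1867/3 ≈ 622.33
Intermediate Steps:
U = 14 (U = 28 - 14 = 14)
X(n) = (5 - n)/n
H(k) = 2/3 (H(k) = (5 - 1*3)/3 = (5 - 3)/3 = (1/3)*2 = 2/3)
445 + (U*19)*H(-6) = 445 + (14*19)*(2/3) = 445 + 266*(2/3) = 445 + 532/3 = 1867/3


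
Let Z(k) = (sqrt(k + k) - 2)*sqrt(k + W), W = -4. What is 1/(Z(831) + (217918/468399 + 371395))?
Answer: 468399/(173961264523 - 468399*sqrt(827)*(2 - sqrt(1662))) ≈ 2.6845e-6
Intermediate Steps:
Z(k) = sqrt(-4 + k)*(-2 + sqrt(2)*sqrt(k)) (Z(k) = (sqrt(k + k) - 2)*sqrt(k - 4) = (sqrt(2*k) - 2)*sqrt(-4 + k) = (sqrt(2)*sqrt(k) - 2)*sqrt(-4 + k) = (-2 + sqrt(2)*sqrt(k))*sqrt(-4 + k) = sqrt(-4 + k)*(-2 + sqrt(2)*sqrt(k)))
1/(Z(831) + (217918/468399 + 371395)) = 1/(sqrt(-4 + 831)*(-2 + sqrt(2)*sqrt(831)) + (217918/468399 + 371395)) = 1/(sqrt(827)*(-2 + sqrt(1662)) + (217918*(1/468399) + 371395)) = 1/(sqrt(827)*(-2 + sqrt(1662)) + (217918/468399 + 371395)) = 1/(sqrt(827)*(-2 + sqrt(1662)) + 173961264523/468399) = 1/(173961264523/468399 + sqrt(827)*(-2 + sqrt(1662)))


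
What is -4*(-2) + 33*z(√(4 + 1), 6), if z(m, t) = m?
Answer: 8 + 33*√5 ≈ 81.790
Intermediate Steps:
-4*(-2) + 33*z(√(4 + 1), 6) = -4*(-2) + 33*√(4 + 1) = 8 + 33*√5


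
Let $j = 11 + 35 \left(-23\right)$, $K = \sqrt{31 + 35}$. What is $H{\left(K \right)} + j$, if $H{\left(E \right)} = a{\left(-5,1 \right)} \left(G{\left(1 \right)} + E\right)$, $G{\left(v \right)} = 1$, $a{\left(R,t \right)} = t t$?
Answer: $-793 + \sqrt{66} \approx -784.88$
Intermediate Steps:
$K = \sqrt{66} \approx 8.124$
$a{\left(R,t \right)} = t^{2}$
$j = -794$ ($j = 11 - 805 = -794$)
$H{\left(E \right)} = 1 + E$ ($H{\left(E \right)} = 1^{2} \left(1 + E\right) = 1 \left(1 + E\right) = 1 + E$)
$H{\left(K \right)} + j = \left(1 + \sqrt{66}\right) - 794 = -793 + \sqrt{66}$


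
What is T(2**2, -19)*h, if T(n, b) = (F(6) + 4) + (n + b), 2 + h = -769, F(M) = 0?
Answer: 8481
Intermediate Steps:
h = -771 (h = -2 - 769 = -771)
T(n, b) = 4 + b + n (T(n, b) = (0 + 4) + (n + b) = 4 + (b + n) = 4 + b + n)
T(2**2, -19)*h = (4 - 19 + 2**2)*(-771) = (4 - 19 + 4)*(-771) = -11*(-771) = 8481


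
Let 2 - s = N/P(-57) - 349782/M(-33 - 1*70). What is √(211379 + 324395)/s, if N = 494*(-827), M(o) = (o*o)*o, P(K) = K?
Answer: -3278181*√535774/23490308938 ≈ -0.10215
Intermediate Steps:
M(o) = o³ (M(o) = o²*o = o³)
N = -408538
s = -23490308938/3278181 (s = 2 - (-408538/(-57) - 349782/(-33 - 1*70)³) = 2 - (-408538*(-1/57) - 349782/(-33 - 70)³) = 2 - (21502/3 - 349782/((-103)³)) = 2 - (21502/3 - 349782/(-1092727)) = 2 - (21502/3 - 349782*(-1/1092727)) = 2 - (21502/3 + 349782/1092727) = 2 - 1*23496865300/3278181 = 2 - 23496865300/3278181 = -23490308938/3278181 ≈ -7165.7)
√(211379 + 324395)/s = √(211379 + 324395)/(-23490308938/3278181) = √535774*(-3278181/23490308938) = -3278181*√535774/23490308938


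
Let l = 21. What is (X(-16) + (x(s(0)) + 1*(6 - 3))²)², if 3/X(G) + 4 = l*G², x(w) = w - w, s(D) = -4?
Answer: 2337819201/28858384 ≈ 81.010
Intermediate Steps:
x(w) = 0
X(G) = 3/(-4 + 21*G²)
(X(-16) + (x(s(0)) + 1*(6 - 3))²)² = (3/(-4 + 21*(-16)²) + (0 + 1*(6 - 3))²)² = (3/(-4 + 21*256) + (0 + 1*3)²)² = (3/(-4 + 5376) + (0 + 3)²)² = (3/5372 + 3²)² = (3*(1/5372) + 9)² = (3/5372 + 9)² = (48351/5372)² = 2337819201/28858384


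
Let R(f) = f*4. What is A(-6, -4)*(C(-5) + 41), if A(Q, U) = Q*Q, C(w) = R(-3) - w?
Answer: 1224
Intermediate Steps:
R(f) = 4*f
C(w) = -12 - w (C(w) = 4*(-3) - w = -12 - w)
A(Q, U) = Q²
A(-6, -4)*(C(-5) + 41) = (-6)²*((-12 - 1*(-5)) + 41) = 36*((-12 + 5) + 41) = 36*(-7 + 41) = 36*34 = 1224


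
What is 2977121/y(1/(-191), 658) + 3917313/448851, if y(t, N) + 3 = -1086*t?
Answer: 85077401178010/76753521 ≈ 1.1085e+6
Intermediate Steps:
y(t, N) = -3 - 1086*t
2977121/y(1/(-191), 658) + 3917313/448851 = 2977121/(-3 - 1086/(-191)) + 3917313/448851 = 2977121/(-3 - 1086*(-1/191)) + 3917313*(1/448851) = 2977121/(-3 + 1086/191) + 1305771/149617 = 2977121/(513/191) + 1305771/149617 = 2977121*(191/513) + 1305771/149617 = 568630111/513 + 1305771/149617 = 85077401178010/76753521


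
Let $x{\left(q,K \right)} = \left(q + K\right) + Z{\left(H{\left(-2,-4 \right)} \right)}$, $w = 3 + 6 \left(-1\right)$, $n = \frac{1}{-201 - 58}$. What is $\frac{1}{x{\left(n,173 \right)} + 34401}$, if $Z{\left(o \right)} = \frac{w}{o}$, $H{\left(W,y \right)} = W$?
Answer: $\frac{518}{17910107} \approx 2.8922 \cdot 10^{-5}$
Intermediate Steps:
$n = - \frac{1}{259}$ ($n = \frac{1}{-259} = - \frac{1}{259} \approx -0.003861$)
$w = -3$ ($w = 3 - 6 = -3$)
$Z{\left(o \right)} = - \frac{3}{o}$
$x{\left(q,K \right)} = \frac{3}{2} + K + q$ ($x{\left(q,K \right)} = \left(q + K\right) - \frac{3}{-2} = \left(K + q\right) - - \frac{3}{2} = \left(K + q\right) + \frac{3}{2} = \frac{3}{2} + K + q$)
$\frac{1}{x{\left(n,173 \right)} + 34401} = \frac{1}{\left(\frac{3}{2} + 173 - \frac{1}{259}\right) + 34401} = \frac{1}{\frac{90389}{518} + 34401} = \frac{1}{\frac{17910107}{518}} = \frac{518}{17910107}$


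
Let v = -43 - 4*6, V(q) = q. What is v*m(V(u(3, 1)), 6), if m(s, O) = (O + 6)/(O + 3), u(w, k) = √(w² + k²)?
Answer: -268/3 ≈ -89.333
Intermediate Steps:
u(w, k) = √(k² + w²)
v = -67 (v = -43 - 24 = -67)
m(s, O) = (6 + O)/(3 + O)
v*m(V(u(3, 1)), 6) = -67*(6 + 6)/(3 + 6) = -67*12/9 = -67*4/3 = -268/3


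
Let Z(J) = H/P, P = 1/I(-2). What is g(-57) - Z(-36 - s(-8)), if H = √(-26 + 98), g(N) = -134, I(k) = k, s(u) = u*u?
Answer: -134 + 12*√2 ≈ -117.03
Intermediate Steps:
s(u) = u²
H = 6*√2 (H = √72 = 6*√2 ≈ 8.4853)
P = -½ (P = 1/(-2) = -½ ≈ -0.50000)
Z(J) = -12*√2 (Z(J) = (6*√2)/(-½) = (6*√2)*(-2) = -12*√2)
g(-57) - Z(-36 - s(-8)) = -134 - (-12)*√2 = -134 + 12*√2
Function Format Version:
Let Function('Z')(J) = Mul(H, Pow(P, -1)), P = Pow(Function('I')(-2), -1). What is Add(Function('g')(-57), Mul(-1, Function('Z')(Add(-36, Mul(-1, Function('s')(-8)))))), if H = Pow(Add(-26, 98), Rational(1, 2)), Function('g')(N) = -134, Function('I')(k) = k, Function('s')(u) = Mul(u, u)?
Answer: Add(-134, Mul(12, Pow(2, Rational(1, 2)))) ≈ -117.03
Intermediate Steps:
Function('s')(u) = Pow(u, 2)
H = Mul(6, Pow(2, Rational(1, 2))) (H = Pow(72, Rational(1, 2)) = Mul(6, Pow(2, Rational(1, 2))) ≈ 8.4853)
P = Rational(-1, 2) (P = Pow(-2, -1) = Rational(-1, 2) ≈ -0.50000)
Function('Z')(J) = Mul(-12, Pow(2, Rational(1, 2))) (Function('Z')(J) = Mul(Mul(6, Pow(2, Rational(1, 2))), Pow(Rational(-1, 2), -1)) = Mul(Mul(6, Pow(2, Rational(1, 2))), -2) = Mul(-12, Pow(2, Rational(1, 2))))
Add(Function('g')(-57), Mul(-1, Function('Z')(Add(-36, Mul(-1, Function('s')(-8)))))) = Add(-134, Mul(-1, Mul(-12, Pow(2, Rational(1, 2))))) = Add(-134, Mul(12, Pow(2, Rational(1, 2))))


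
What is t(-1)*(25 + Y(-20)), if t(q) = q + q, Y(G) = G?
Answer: -10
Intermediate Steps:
t(q) = 2*q
t(-1)*(25 + Y(-20)) = (2*(-1))*(25 - 20) = -2*5 = -10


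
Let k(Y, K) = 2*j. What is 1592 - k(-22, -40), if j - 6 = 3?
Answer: 1574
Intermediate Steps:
j = 9 (j = 6 + 3 = 9)
k(Y, K) = 18 (k(Y, K) = 2*9 = 18)
1592 - k(-22, -40) = 1592 - 1*18 = 1592 - 18 = 1574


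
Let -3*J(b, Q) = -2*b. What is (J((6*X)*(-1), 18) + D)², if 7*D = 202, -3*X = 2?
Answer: 438244/441 ≈ 993.75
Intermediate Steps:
X = -⅔ (X = -⅓*2 = -⅔ ≈ -0.66667)
D = 202/7 (D = (⅐)*202 = 202/7 ≈ 28.857)
J(b, Q) = 2*b/3 (J(b, Q) = -(-1)*2*b/3 = -(-2)*b/3 = 2*b/3)
(J((6*X)*(-1), 18) + D)² = (2*((6*(-⅔))*(-1))/3 + 202/7)² = (2*(-4*(-1))/3 + 202/7)² = ((⅔)*4 + 202/7)² = (8/3 + 202/7)² = (662/21)² = 438244/441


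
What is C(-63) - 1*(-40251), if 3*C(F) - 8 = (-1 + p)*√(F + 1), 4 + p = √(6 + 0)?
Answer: 120761/3 - 5*I*√62/3 + 2*I*√93/3 ≈ 40254.0 - 6.6942*I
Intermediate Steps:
p = -4 + √6 (p = -4 + √(6 + 0) = -4 + √6 ≈ -1.5505)
C(F) = 8/3 + √(1 + F)*(-5 + √6)/3 (C(F) = 8/3 + ((-1 + (-4 + √6))*√(F + 1))/3 = 8/3 + ((-5 + √6)*√(1 + F))/3 = 8/3 + (√(1 + F)*(-5 + √6))/3 = 8/3 + √(1 + F)*(-5 + √6)/3)
C(-63) - 1*(-40251) = (8/3 - √(1 - 63)/3 + √(1 - 63)*(-4 + √6)/3) - 1*(-40251) = (8/3 - I*√62/3 + √(-62)*(-4 + √6)/3) + 40251 = (8/3 - I*√62/3 + (I*√62)*(-4 + √6)/3) + 40251 = (8/3 - I*√62/3 + I*√62*(-4 + √6)/3) + 40251 = 120761/3 - I*√62/3 + I*√62*(-4 + √6)/3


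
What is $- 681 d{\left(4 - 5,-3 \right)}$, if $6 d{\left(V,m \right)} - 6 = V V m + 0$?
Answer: $- \frac{681}{2} \approx -340.5$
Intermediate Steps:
$d{\left(V,m \right)} = 1 + \frac{m V^{2}}{6}$ ($d{\left(V,m \right)} = 1 + \frac{V V m + 0}{6} = 1 + \frac{V^{2} m + 0}{6} = 1 + \frac{m V^{2} + 0}{6} = 1 + \frac{m V^{2}}{6}$)
$- 681 d{\left(4 - 5,-3 \right)} = - 681 \left(1 + \frac{1}{6} \left(-3\right) \left(4 - 5\right)^{2}\right) = - 681 \left(1 + \frac{1}{6} \left(-3\right) \left(-1\right)^{2}\right) = - 681 \left(1 + \frac{1}{6} \left(-3\right) 1\right) = - 681 \left(1 - \frac{1}{2}\right) = \left(-681\right) \frac{1}{2} = - \frac{681}{2}$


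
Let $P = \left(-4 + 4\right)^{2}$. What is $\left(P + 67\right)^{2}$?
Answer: $4489$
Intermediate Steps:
$P = 0$ ($P = 0^{2} = 0$)
$\left(P + 67\right)^{2} = \left(0 + 67\right)^{2} = 67^{2} = 4489$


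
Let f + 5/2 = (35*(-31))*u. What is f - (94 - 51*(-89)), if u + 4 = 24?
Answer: -52671/2 ≈ -26336.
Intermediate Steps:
u = 20 (u = -4 + 24 = 20)
f = -43405/2 (f = -5/2 + (35*(-31))*20 = -5/2 - 1085*20 = -5/2 - 21700 = -43405/2 ≈ -21703.)
f - (94 - 51*(-89)) = -43405/2 - (94 - 51*(-89)) = -43405/2 - (94 + 4539) = -43405/2 - 1*4633 = -43405/2 - 4633 = -52671/2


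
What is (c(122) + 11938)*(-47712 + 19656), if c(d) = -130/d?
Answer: -20429060568/61 ≈ -3.3490e+8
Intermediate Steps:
(c(122) + 11938)*(-47712 + 19656) = (-130/122 + 11938)*(-47712 + 19656) = (-130*1/122 + 11938)*(-28056) = (-65/61 + 11938)*(-28056) = (728153/61)*(-28056) = -20429060568/61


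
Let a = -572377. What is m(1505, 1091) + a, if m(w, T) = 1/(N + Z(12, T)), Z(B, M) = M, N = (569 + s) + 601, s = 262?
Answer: -1444107170/2523 ≈ -5.7238e+5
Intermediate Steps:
N = 1432 (N = (569 + 262) + 601 = 831 + 601 = 1432)
m(w, T) = 1/(1432 + T)
m(1505, 1091) + a = 1/(1432 + 1091) - 572377 = 1/2523 - 572377 = -1444107170/2523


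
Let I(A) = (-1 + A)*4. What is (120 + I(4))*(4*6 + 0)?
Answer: 3168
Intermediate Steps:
I(A) = -4 + 4*A
(120 + I(4))*(4*6 + 0) = (120 + (-4 + 4*4))*(4*6 + 0) = (120 + (-4 + 16))*(24 + 0) = (120 + 12)*24 = 132*24 = 3168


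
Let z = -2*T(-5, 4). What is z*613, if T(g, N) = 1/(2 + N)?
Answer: -613/3 ≈ -204.33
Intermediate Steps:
z = -1/3 (z = -2/(2 + 4) = -2/6 = -2*1/6 = -1/3 ≈ -0.33333)
z*613 = -1/3*613 = -613/3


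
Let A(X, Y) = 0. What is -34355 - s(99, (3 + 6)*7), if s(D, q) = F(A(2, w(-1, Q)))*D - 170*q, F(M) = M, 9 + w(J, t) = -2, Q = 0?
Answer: -23645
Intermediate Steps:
w(J, t) = -11 (w(J, t) = -9 - 2 = -11)
s(D, q) = -170*q (s(D, q) = 0*D - 170*q = 0 - 170*q = -170*q)
-34355 - s(99, (3 + 6)*7) = -34355 - (-170)*(3 + 6)*7 = -34355 - (-170)*9*7 = -34355 - (-170)*63 = -34355 - 1*(-10710) = -34355 + 10710 = -23645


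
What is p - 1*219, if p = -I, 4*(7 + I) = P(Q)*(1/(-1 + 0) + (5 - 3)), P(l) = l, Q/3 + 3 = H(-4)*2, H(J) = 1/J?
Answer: -1675/8 ≈ -209.38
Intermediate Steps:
Q = -21/2 (Q = -9 + 3*(2/(-4)) = -9 + 3*(-¼*2) = -9 + 3*(-½) = -9 - 3/2 = -21/2 ≈ -10.500)
I = -77/8 (I = -7 + (-21*(1/(-1 + 0) + (5 - 3))/2)/4 = -7 + (-21*(1/(-1) + 2)/2)/4 = -7 + (-21*(-1 + 2)/2)/4 = -7 + (-21/2*1)/4 = -7 + (¼)*(-21/2) = -7 - 21/8 = -77/8 ≈ -9.6250)
p = 77/8 (p = -1*(-77/8) = 77/8 ≈ 9.6250)
p - 1*219 = 77/8 - 1*219 = 77/8 - 219 = -1675/8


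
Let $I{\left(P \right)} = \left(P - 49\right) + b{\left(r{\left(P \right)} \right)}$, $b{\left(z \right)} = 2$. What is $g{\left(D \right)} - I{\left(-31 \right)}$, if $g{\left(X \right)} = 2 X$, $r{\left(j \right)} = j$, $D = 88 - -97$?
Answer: $448$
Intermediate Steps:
$D = 185$ ($D = 88 + 97 = 185$)
$I{\left(P \right)} = -47 + P$ ($I{\left(P \right)} = \left(P - 49\right) + 2 = \left(-49 + P\right) + 2 = -47 + P$)
$g{\left(D \right)} - I{\left(-31 \right)} = 2 \cdot 185 - \left(-47 - 31\right) = 370 - -78 = 370 + 78 = 448$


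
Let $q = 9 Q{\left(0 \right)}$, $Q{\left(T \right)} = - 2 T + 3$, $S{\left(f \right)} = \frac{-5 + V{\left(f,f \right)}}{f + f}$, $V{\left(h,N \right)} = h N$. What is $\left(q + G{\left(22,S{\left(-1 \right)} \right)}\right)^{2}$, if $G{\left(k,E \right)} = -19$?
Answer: $64$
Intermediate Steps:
$V{\left(h,N \right)} = N h$
$S{\left(f \right)} = \frac{-5 + f^{2}}{2 f}$ ($S{\left(f \right)} = \frac{-5 + f f}{f + f} = \frac{-5 + f^{2}}{2 f}$)
$Q{\left(T \right)} = 3 - 2 T$
$q = 27$ ($q = 9 \left(3 - 0\right) = 9 \left(3 + 0\right) = 9 \cdot 3 = 27$)
$\left(q + G{\left(22,S{\left(-1 \right)} \right)}\right)^{2} = \left(27 - 19\right)^{2} = 8^{2} = 64$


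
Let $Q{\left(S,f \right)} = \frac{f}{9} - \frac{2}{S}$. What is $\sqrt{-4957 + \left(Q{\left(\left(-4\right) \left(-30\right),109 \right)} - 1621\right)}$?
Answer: $\frac{i \sqrt{5909315}}{30} \approx 81.03 i$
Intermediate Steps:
$Q{\left(S,f \right)} = - \frac{2}{S} + \frac{f}{9}$ ($Q{\left(S,f \right)} = f \frac{1}{9} - \frac{2}{S} = \frac{f}{9} - \frac{2}{S} = - \frac{2}{S} + \frac{f}{9}$)
$\sqrt{-4957 + \left(Q{\left(\left(-4\right) \left(-30\right),109 \right)} - 1621\right)} = \sqrt{-4957 - \left(\frac{14480}{9} + \frac{1}{60}\right)} = \sqrt{-4957 + \left(\left(\left(-2\right) \frac{1}{120} + \frac{109}{9}\right) - 1621\right)} = \sqrt{-4957 + \left(\left(- \frac{1}{60} + \frac{109}{9}\right) - 1621\right)} = \sqrt{-4957 + \left(\frac{2177}{180} - 1621\right)} = \sqrt{-4957 - \frac{289603}{180}} = \sqrt{- \frac{1181863}{180}} = \frac{i \sqrt{5909315}}{30}$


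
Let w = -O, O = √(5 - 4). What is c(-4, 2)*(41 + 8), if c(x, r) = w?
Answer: -49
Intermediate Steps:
O = 1 (O = √1 = 1)
w = -1 (w = -1*1 = -1)
c(x, r) = -1
c(-4, 2)*(41 + 8) = -(41 + 8) = -1*49 = -49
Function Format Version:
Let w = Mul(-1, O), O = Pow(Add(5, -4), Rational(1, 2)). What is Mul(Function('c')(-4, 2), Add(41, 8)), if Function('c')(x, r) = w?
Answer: -49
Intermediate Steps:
O = 1 (O = Pow(1, Rational(1, 2)) = 1)
w = -1 (w = Mul(-1, 1) = -1)
Function('c')(x, r) = -1
Mul(Function('c')(-4, 2), Add(41, 8)) = Mul(-1, Add(41, 8)) = Mul(-1, 49) = -49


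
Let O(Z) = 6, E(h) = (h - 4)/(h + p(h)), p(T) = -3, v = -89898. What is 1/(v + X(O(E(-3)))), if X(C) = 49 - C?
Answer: -1/89855 ≈ -1.1129e-5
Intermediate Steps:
E(h) = (-4 + h)/(-3 + h) (E(h) = (h - 4)/(h - 3) = (-4 + h)/(-3 + h))
1/(v + X(O(E(-3)))) = 1/(-89898 + (49 - 1*6)) = 1/(-89898 + (49 - 6)) = 1/(-89898 + 43) = 1/(-89855) = -1/89855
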